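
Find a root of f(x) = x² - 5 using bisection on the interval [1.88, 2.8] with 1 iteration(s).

f(x) = x² - 5
Initial interval: [1.88, 2.8]

Iteration 1:
  c_1 = (1.880000 + 2.800000)/2 = 2.340000
  f(c_1) = f(2.340000) = 0.475600
  f(a) × f(c) < 0, new interval: [1.880000, 2.340000]

After 1 iteration(s), the approximation is c_1 = 2.340000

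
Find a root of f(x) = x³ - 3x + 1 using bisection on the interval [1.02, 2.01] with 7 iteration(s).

f(x) = x³ - 3x + 1
Initial interval: [1.02, 2.01]

Iteration 1:
  c_1 = (1.020000 + 2.010000)/2 = 1.515000
  f(c_1) = f(1.515000) = -0.067734
  f(a) × f(c) ≥ 0, new interval: [1.515000, 2.010000]
Iteration 2:
  c_2 = (1.515000 + 2.010000)/2 = 1.762500
  f(c_2) = f(1.762500) = 1.187541
  f(a) × f(c) < 0, new interval: [1.515000, 1.762500]
Iteration 3:
  c_3 = (1.515000 + 1.762500)/2 = 1.638750
  f(c_3) = f(1.638750) = 0.484616
  f(a) × f(c) < 0, new interval: [1.515000, 1.638750]
Iteration 4:
  c_4 = (1.515000 + 1.638750)/2 = 1.576875
  f(c_4) = f(1.576875) = 0.190330
  f(a) × f(c) < 0, new interval: [1.515000, 1.576875]
Iteration 5:
  c_5 = (1.515000 + 1.576875)/2 = 1.545937
  f(c_5) = f(1.545937) = 0.056859
  f(a) × f(c) < 0, new interval: [1.515000, 1.545937]
Iteration 6:
  c_6 = (1.515000 + 1.545937)/2 = 1.530469
  f(c_6) = f(1.530469) = -0.006536
  f(a) × f(c) ≥ 0, new interval: [1.530469, 1.545937]
Iteration 7:
  c_7 = (1.530469 + 1.545937)/2 = 1.538203
  f(c_7) = f(1.538203) = 0.024885
  f(a) × f(c) < 0, new interval: [1.530469, 1.538203]

After 7 iteration(s), the approximation is c_7 = 1.538203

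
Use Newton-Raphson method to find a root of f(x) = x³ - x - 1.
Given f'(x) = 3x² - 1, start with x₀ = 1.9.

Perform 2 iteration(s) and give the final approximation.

f(x) = x³ - x - 1
f'(x) = 3x² - 1
x₀ = 1.9

Newton-Raphson formula: x_{n+1} = x_n - f(x_n)/f'(x_n)

Iteration 1:
  f(1.900000) = 3.959000
  f'(1.900000) = 9.830000
  x_1 = 1.900000 - 3.959000/9.830000 = 1.497253
Iteration 2:
  f(1.497253) = 0.859240
  f'(1.497253) = 5.725302
  x_2 = 1.497253 - 0.859240/5.725302 = 1.347176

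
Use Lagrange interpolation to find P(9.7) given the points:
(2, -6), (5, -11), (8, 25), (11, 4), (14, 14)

Lagrange interpolation formula:
P(x) = Σ yᵢ × Lᵢ(x)
where Lᵢ(x) = Π_{j≠i} (x - xⱼ)/(xᵢ - xⱼ)

L_0(9.7) = (9.7 - 5)/(2 - 5) × (9.7 - 8)/(2 - 8) × (9.7 - 11)/(2 - 11) × (9.7 - 14)/(2 - 14) = 0.022975
L_1(9.7) = (9.7 - 2)/(5 - 2) × (9.7 - 8)/(5 - 8) × (9.7 - 11)/(5 - 11) × (9.7 - 14)/(5 - 14) = -0.150562
L_2(9.7) = (9.7 - 2)/(8 - 2) × (9.7 - 5)/(8 - 5) × (9.7 - 11)/(8 - 11) × (9.7 - 14)/(8 - 14) = 0.624389
L_3(9.7) = (9.7 - 2)/(11 - 2) × (9.7 - 5)/(11 - 5) × (9.7 - 8)/(11 - 8) × (9.7 - 14)/(11 - 14) = 0.544339
L_4(9.7) = (9.7 - 2)/(14 - 2) × (9.7 - 5)/(14 - 5) × (9.7 - 8)/(14 - 8) × (9.7 - 11)/(14 - 11) = -0.041142

P(9.7) = (-6)×L_0(9.7) + (-11)×L_1(9.7) + 25×L_2(9.7) + 4×L_3(9.7) + 14×L_4(9.7)
P(9.7) = 18.729429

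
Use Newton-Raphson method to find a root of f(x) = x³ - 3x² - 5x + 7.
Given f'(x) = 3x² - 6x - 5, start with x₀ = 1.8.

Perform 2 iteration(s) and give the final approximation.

f(x) = x³ - 3x² - 5x + 7
f'(x) = 3x² - 6x - 5
x₀ = 1.8

Newton-Raphson formula: x_{n+1} = x_n - f(x_n)/f'(x_n)

Iteration 1:
  f(1.800000) = -5.888000
  f'(1.800000) = -6.080000
  x_1 = 1.800000 - (-5.888000)/(-6.080000) = 0.831579
Iteration 2:
  f(0.831579) = 1.342591
  f'(0.831579) = -7.914903
  x_2 = 0.831579 - 1.342591/(-7.914903) = 1.001207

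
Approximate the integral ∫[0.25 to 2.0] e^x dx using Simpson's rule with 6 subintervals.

f(x) = e^x
a = 0.25, b = 2.0, n = 6
h = (b - a)/n = 0.291667

Simpson's rule: (h/3)[f(x₀) + 4f(x₁) + 2f(x₂) + ... + f(xₙ)]

x_0 = 0.2500, f(x_0) = 1.284025, coefficient = 1
x_1 = 0.5417, f(x_1) = 1.718869, coefficient = 4
x_2 = 0.8333, f(x_2) = 2.300976, coefficient = 2
x_3 = 1.1250, f(x_3) = 3.080217, coefficient = 4
x_4 = 1.4167, f(x_4) = 4.123353, coefficient = 2
x_5 = 1.7083, f(x_5) = 5.519754, coefficient = 4
x_6 = 2.0000, f(x_6) = 7.389056, coefficient = 1

I ≈ (0.291667/3) × 62.797101 = 6.105274
Exact value: 6.105031
Error: 0.000243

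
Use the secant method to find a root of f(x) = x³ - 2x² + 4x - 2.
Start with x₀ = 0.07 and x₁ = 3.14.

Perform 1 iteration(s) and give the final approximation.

f(x) = x³ - 2x² + 4x - 2
x₀ = 0.07, x₁ = 3.14

Secant formula: x_{n+1} = x_n - f(x_n)(x_n - x_{n-1})/(f(x_n) - f(x_{n-1}))

Iteration 1:
  f(0.070000) = -1.729457
  f(3.140000) = 21.799944
  x_2 = 3.140000 - 21.799944×(3.140000 - 0.070000)/(21.799944 - (-1.729457))
       = 0.295651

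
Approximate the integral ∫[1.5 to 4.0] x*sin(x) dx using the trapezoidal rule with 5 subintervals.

f(x) = x*sin(x)
a = 1.5, b = 4.0, n = 5
h = (b - a)/n = 0.500000

Trapezoidal rule: (h/2)[f(x₀) + 2f(x₁) + 2f(x₂) + ... + f(xₙ)]

x_0 = 1.5000, f(x_0) = 1.496242, coefficient = 1
x_1 = 2.0000, f(x_1) = 1.818595, coefficient = 2
x_2 = 2.5000, f(x_2) = 1.496180, coefficient = 2
x_3 = 3.0000, f(x_3) = 0.423360, coefficient = 2
x_4 = 3.5000, f(x_4) = -1.227741, coefficient = 2
x_5 = 4.0000, f(x_5) = -3.027210, coefficient = 1

I ≈ (0.500000/2) × 3.489820 = 0.872455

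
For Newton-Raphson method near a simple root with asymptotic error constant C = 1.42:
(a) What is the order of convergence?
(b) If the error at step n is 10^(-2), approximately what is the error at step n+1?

(a) Newton-Raphson has quadratic (order 2) convergence near simple roots.
    This means |e_{n+1}| ≈ C|e_n|².

(b) With |e_n| = 10^(-2) and C = 1.42:
    |e_{n+1}| ≈ 1.42 × (10^(-2))² = 1.42 × 10^(-4)

(a) 2 (quadratic); (b) |e_{n+1}| ≈ 1.420e-04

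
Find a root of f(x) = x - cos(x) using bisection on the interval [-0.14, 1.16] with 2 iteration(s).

f(x) = x - cos(x)
Initial interval: [-0.14, 1.16]

Iteration 1:
  c_1 = (-0.140000 + 1.160000)/2 = 0.510000
  f(c_1) = f(0.510000) = -0.362745
  f(a) × f(c) ≥ 0, new interval: [0.510000, 1.160000]
Iteration 2:
  c_2 = (0.510000 + 1.160000)/2 = 0.835000
  f(c_2) = f(0.835000) = 0.163822
  f(a) × f(c) < 0, new interval: [0.510000, 0.835000]

After 2 iteration(s), the approximation is c_2 = 0.835000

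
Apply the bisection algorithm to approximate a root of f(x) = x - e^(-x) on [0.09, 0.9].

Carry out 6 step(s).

f(x) = x - e^(-x)
Initial interval: [0.09, 0.9]

Iteration 1:
  c_1 = (0.090000 + 0.900000)/2 = 0.495000
  f(c_1) = f(0.495000) = -0.114571
  f(a) × f(c) ≥ 0, new interval: [0.495000, 0.900000]
Iteration 2:
  c_2 = (0.495000 + 0.900000)/2 = 0.697500
  f(c_2) = f(0.697500) = 0.199672
  f(a) × f(c) < 0, new interval: [0.495000, 0.697500]
Iteration 3:
  c_3 = (0.495000 + 0.697500)/2 = 0.596250
  f(c_3) = f(0.596250) = 0.045376
  f(a) × f(c) < 0, new interval: [0.495000, 0.596250]
Iteration 4:
  c_4 = (0.495000 + 0.596250)/2 = 0.545625
  f(c_4) = f(0.545625) = -0.033854
  f(a) × f(c) ≥ 0, new interval: [0.545625, 0.596250]
Iteration 5:
  c_5 = (0.545625 + 0.596250)/2 = 0.570937
  f(c_5) = f(0.570937) = 0.005942
  f(a) × f(c) < 0, new interval: [0.545625, 0.570937]
Iteration 6:
  c_6 = (0.545625 + 0.570937)/2 = 0.558281
  f(c_6) = f(0.558281) = -0.013910
  f(a) × f(c) ≥ 0, new interval: [0.558281, 0.570937]

After 6 iteration(s), the approximation is c_6 = 0.558281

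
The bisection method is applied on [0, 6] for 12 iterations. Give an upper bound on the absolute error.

Bisection error bound: |error| ≤ (b-a)/2^n
|error| ≤ (6 - 0)/2^12 = 6/2^12
|error| ≤ 0.0014648438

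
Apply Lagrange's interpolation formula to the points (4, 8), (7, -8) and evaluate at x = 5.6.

Lagrange interpolation formula:
P(x) = Σ yᵢ × Lᵢ(x)
where Lᵢ(x) = Π_{j≠i} (x - xⱼ)/(xᵢ - xⱼ)

L_0(5.6) = (5.6 - 7)/(4 - 7) = 0.466667
L_1(5.6) = (5.6 - 4)/(7 - 4) = 0.533333

P(5.6) = 8×L_0(5.6) + (-8)×L_1(5.6)
P(5.6) = -0.533333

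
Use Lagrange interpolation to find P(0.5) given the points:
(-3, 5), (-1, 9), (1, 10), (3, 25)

Lagrange interpolation formula:
P(x) = Σ yᵢ × Lᵢ(x)
where Lᵢ(x) = Π_{j≠i} (x - xⱼ)/(xᵢ - xⱼ)

L_0(0.5) = (0.5 - (-1))/(-3 - (-1)) × (0.5 - 1)/(-3 - 1) × (0.5 - 3)/(-3 - 3) = -0.039062
L_1(0.5) = (0.5 - (-3))/(-1 - (-3)) × (0.5 - 1)/(-1 - 1) × (0.5 - 3)/(-1 - 3) = 0.273438
L_2(0.5) = (0.5 - (-3))/(1 - (-3)) × (0.5 - (-1))/(1 - (-1)) × (0.5 - 3)/(1 - 3) = 0.820312
L_3(0.5) = (0.5 - (-3))/(3 - (-3)) × (0.5 - (-1))/(3 - (-1)) × (0.5 - 1)/(3 - 1) = -0.054688

P(0.5) = 5×L_0(0.5) + 9×L_1(0.5) + 10×L_2(0.5) + 25×L_3(0.5)
P(0.5) = 9.101562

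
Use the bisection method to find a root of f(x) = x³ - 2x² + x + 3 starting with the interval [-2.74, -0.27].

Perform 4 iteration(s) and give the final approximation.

f(x) = x³ - 2x² + x + 3
Initial interval: [-2.74, -0.27]

Iteration 1:
  c_1 = (-2.740000 + (-0.270000))/2 = -1.505000
  f(c_1) = f(-1.505000) = -6.443913
  f(a) × f(c) ≥ 0, new interval: [-1.505000, -0.270000]
Iteration 2:
  c_2 = (-1.505000 + (-0.270000))/2 = -0.887500
  f(c_2) = f(-0.887500) = -0.161857
  f(a) × f(c) ≥ 0, new interval: [-0.887500, -0.270000]
Iteration 3:
  c_3 = (-0.887500 + (-0.270000))/2 = -0.578750
  f(c_3) = f(-0.578750) = 1.557494
  f(a) × f(c) < 0, new interval: [-0.887500, -0.578750]
Iteration 4:
  c_4 = (-0.887500 + (-0.578750))/2 = -0.733125
  f(c_4) = f(-0.733125) = 0.797896
  f(a) × f(c) < 0, new interval: [-0.887500, -0.733125]

After 4 iteration(s), the approximation is c_4 = -0.733125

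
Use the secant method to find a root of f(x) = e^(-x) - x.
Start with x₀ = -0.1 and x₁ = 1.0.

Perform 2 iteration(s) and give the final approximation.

f(x) = e^(-x) - x
x₀ = -0.1, x₁ = 1.0

Secant formula: x_{n+1} = x_n - f(x_n)(x_n - x_{n-1})/(f(x_n) - f(x_{n-1}))

Iteration 1:
  f(-0.100000) = 1.205171
  f(1.000000) = -0.632121
  x_2 = 1.000000 - (-0.632121)×(1.000000 - (-0.100000))/(-0.632121 - 1.205171)
       = 0.621545
Iteration 2:
  f(1.000000) = -0.632121
  f(0.621545) = -0.084431
  x_3 = 0.621545 - (-0.084431)×(0.621545 - 1.000000)/(-0.084431 - (-0.632121))
       = 0.563203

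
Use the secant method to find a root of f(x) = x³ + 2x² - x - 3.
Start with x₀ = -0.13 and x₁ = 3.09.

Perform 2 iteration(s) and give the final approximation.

f(x) = x³ + 2x² - x - 3
x₀ = -0.13, x₁ = 3.09

Secant formula: x_{n+1} = x_n - f(x_n)(x_n - x_{n-1})/(f(x_n) - f(x_{n-1}))

Iteration 1:
  f(-0.130000) = -2.838397
  f(3.090000) = 42.509829
  x_2 = 3.090000 - 42.509829×(3.090000 - (-0.130000))/(42.509829 - (-2.838397))
       = 0.071543
Iteration 2:
  f(3.090000) = 42.509829
  f(0.071543) = -3.060940
  x_3 = 0.071543 - (-3.060940)×(0.071543 - 3.090000)/(-3.060940 - 42.509829)
       = 0.274290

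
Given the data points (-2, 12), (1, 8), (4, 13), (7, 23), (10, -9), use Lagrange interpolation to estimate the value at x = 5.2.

Lagrange interpolation formula:
P(x) = Σ yᵢ × Lᵢ(x)
where Lᵢ(x) = Π_{j≠i} (x - xⱼ)/(xᵢ - xⱼ)

L_0(5.2) = (5.2 - 1)/(-2 - 1) × (5.2 - 4)/(-2 - 4) × (5.2 - 7)/(-2 - 7) × (5.2 - 10)/(-2 - 10) = 0.022400
L_1(5.2) = (5.2 - (-2))/(1 - (-2)) × (5.2 - 4)/(1 - 4) × (5.2 - 7)/(1 - 7) × (5.2 - 10)/(1 - 10) = -0.153600
L_2(5.2) = (5.2 - (-2))/(4 - (-2)) × (5.2 - 1)/(4 - 1) × (5.2 - 7)/(4 - 7) × (5.2 - 10)/(4 - 10) = 0.806400
L_3(5.2) = (5.2 - (-2))/(7 - (-2)) × (5.2 - 1)/(7 - 1) × (5.2 - 4)/(7 - 4) × (5.2 - 10)/(7 - 10) = 0.358400
L_4(5.2) = (5.2 - (-2))/(10 - (-2)) × (5.2 - 1)/(10 - 1) × (5.2 - 4)/(10 - 4) × (5.2 - 7)/(10 - 7) = -0.033600

P(5.2) = 12×L_0(5.2) + 8×L_1(5.2) + 13×L_2(5.2) + 23×L_3(5.2) + (-9)×L_4(5.2)
P(5.2) = 18.068800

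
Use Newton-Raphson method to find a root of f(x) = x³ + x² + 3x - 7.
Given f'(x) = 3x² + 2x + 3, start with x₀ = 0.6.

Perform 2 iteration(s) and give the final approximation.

f(x) = x³ + x² + 3x - 7
f'(x) = 3x² + 2x + 3
x₀ = 0.6

Newton-Raphson formula: x_{n+1} = x_n - f(x_n)/f'(x_n)

Iteration 1:
  f(0.600000) = -4.624000
  f'(0.600000) = 5.280000
  x_1 = 0.600000 - (-4.624000)/5.280000 = 1.475758
Iteration 2:
  f(1.475758) = 2.819127
  f'(1.475758) = 12.485096
  x_2 = 1.475758 - 2.819127/12.485096 = 1.249958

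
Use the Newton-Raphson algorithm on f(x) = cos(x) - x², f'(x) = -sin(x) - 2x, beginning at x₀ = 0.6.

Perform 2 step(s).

f(x) = cos(x) - x²
f'(x) = -sin(x) - 2x
x₀ = 0.6

Newton-Raphson formula: x_{n+1} = x_n - f(x_n)/f'(x_n)

Iteration 1:
  f(0.600000) = 0.465336
  f'(0.600000) = -1.764642
  x_1 = 0.600000 - 0.465336/(-1.764642) = 0.863700
Iteration 2:
  f(0.863700) = -0.096348
  f'(0.863700) = -2.487650
  x_2 = 0.863700 - (-0.096348)/(-2.487650) = 0.824969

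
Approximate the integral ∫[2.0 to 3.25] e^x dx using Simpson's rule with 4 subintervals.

f(x) = e^x
a = 2.0, b = 3.25, n = 4
h = (b - a)/n = 0.312500

Simpson's rule: (h/3)[f(x₀) + 4f(x₁) + 2f(x₂) + ... + f(xₙ)]

x_0 = 2.0000, f(x_0) = 7.389056, coefficient = 1
x_1 = 2.3125, f(x_1) = 10.099642, coefficient = 4
x_2 = 2.6250, f(x_2) = 13.804574, coefficient = 2
x_3 = 2.9375, f(x_3) = 18.868616, coefficient = 4
x_4 = 3.2500, f(x_4) = 25.790340, coefficient = 1

I ≈ (0.312500/3) × 176.661576 = 18.402248
Exact value: 18.401284
Error: 0.000964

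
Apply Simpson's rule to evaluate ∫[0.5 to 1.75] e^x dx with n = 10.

f(x) = e^x
a = 0.5, b = 1.75, n = 10
h = (b - a)/n = 0.125000

Simpson's rule: (h/3)[f(x₀) + 4f(x₁) + 2f(x₂) + ... + f(xₙ)]

x_0 = 0.5000, f(x_0) = 1.648721, coefficient = 1
x_1 = 0.6250, f(x_1) = 1.868246, coefficient = 4
x_2 = 0.7500, f(x_2) = 2.117000, coefficient = 2
x_3 = 0.8750, f(x_3) = 2.398875, coefficient = 4
x_4 = 1.0000, f(x_4) = 2.718282, coefficient = 2
x_5 = 1.1250, f(x_5) = 3.080217, coefficient = 4
x_6 = 1.2500, f(x_6) = 3.490343, coefficient = 2
x_7 = 1.3750, f(x_7) = 3.955077, coefficient = 4
x_8 = 1.5000, f(x_8) = 4.481689, coefficient = 2
x_9 = 1.6250, f(x_9) = 5.078419, coefficient = 4
x_10 = 1.7500, f(x_10) = 5.754603, coefficient = 1

I ≈ (0.125000/3) × 98.541287 = 4.105887
Exact value: 4.105881
Error: 0.000006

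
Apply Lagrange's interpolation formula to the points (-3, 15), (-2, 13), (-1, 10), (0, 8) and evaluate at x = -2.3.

Lagrange interpolation formula:
P(x) = Σ yᵢ × Lᵢ(x)
where Lᵢ(x) = Π_{j≠i} (x - xⱼ)/(xᵢ - xⱼ)

L_0(-2.3) = (-2.3 - (-2))/(-3 - (-2)) × (-2.3 - (-1))/(-3 - (-1)) × (-2.3 - 0)/(-3 - 0) = 0.149500
L_1(-2.3) = (-2.3 - (-3))/(-2 - (-3)) × (-2.3 - (-1))/(-2 - (-1)) × (-2.3 - 0)/(-2 - 0) = 1.046500
L_2(-2.3) = (-2.3 - (-3))/(-1 - (-3)) × (-2.3 - (-2))/(-1 - (-2)) × (-2.3 - 0)/(-1 - 0) = -0.241500
L_3(-2.3) = (-2.3 - (-3))/(0 - (-3)) × (-2.3 - (-2))/(0 - (-2)) × (-2.3 - (-1))/(0 - (-1)) = 0.045500

P(-2.3) = 15×L_0(-2.3) + 13×L_1(-2.3) + 10×L_2(-2.3) + 8×L_3(-2.3)
P(-2.3) = 13.796000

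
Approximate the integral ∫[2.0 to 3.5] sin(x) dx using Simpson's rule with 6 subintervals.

f(x) = sin(x)
a = 2.0, b = 3.5, n = 6
h = (b - a)/n = 0.250000

Simpson's rule: (h/3)[f(x₀) + 4f(x₁) + 2f(x₂) + ... + f(xₙ)]

x_0 = 2.0000, f(x_0) = 0.909297, coefficient = 1
x_1 = 2.2500, f(x_1) = 0.778073, coefficient = 4
x_2 = 2.5000, f(x_2) = 0.598472, coefficient = 2
x_3 = 2.7500, f(x_3) = 0.381661, coefficient = 4
x_4 = 3.0000, f(x_4) = 0.141120, coefficient = 2
x_5 = 3.2500, f(x_5) = -0.108195, coefficient = 4
x_6 = 3.5000, f(x_6) = -0.350783, coefficient = 1

I ≈ (0.250000/3) × 6.243855 = 0.520321
Exact value: 0.520310
Error: 0.000011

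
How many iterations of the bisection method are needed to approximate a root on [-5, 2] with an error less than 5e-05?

We need (b-a)/2^n ≤ 5e-05
(2 - (-5))/2^n ≤ 5e-05
7/2^n ≤ 5e-05
2^n ≥ 140000
n ≥ log₂(140000) = 17.10
n ≥ 18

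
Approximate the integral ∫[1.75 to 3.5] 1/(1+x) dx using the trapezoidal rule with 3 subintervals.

f(x) = 1/(1+x)
a = 1.75, b = 3.5, n = 3
h = (b - a)/n = 0.583333

Trapezoidal rule: (h/2)[f(x₀) + 2f(x₁) + 2f(x₂) + ... + f(xₙ)]

x_0 = 1.7500, f(x_0) = 0.363636, coefficient = 1
x_1 = 2.3333, f(x_1) = 0.300000, coefficient = 2
x_2 = 2.9167, f(x_2) = 0.255319, coefficient = 2
x_3 = 3.5000, f(x_3) = 0.222222, coefficient = 1

I ≈ (0.583333/2) × 1.696497 = 0.494812
Exact value: 0.492476
Error: 0.002335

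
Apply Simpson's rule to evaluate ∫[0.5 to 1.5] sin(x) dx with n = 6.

f(x) = sin(x)
a = 0.5, b = 1.5, n = 6
h = (b - a)/n = 0.166667

Simpson's rule: (h/3)[f(x₀) + 4f(x₁) + 2f(x₂) + ... + f(xₙ)]

x_0 = 0.5000, f(x_0) = 0.479426, coefficient = 1
x_1 = 0.6667, f(x_1) = 0.618370, coefficient = 4
x_2 = 0.8333, f(x_2) = 0.740177, coefficient = 2
x_3 = 1.0000, f(x_3) = 0.841471, coefficient = 4
x_4 = 1.1667, f(x_4) = 0.919445, coefficient = 2
x_5 = 1.3333, f(x_5) = 0.971938, coefficient = 4
x_6 = 1.5000, f(x_6) = 0.997495, coefficient = 1

I ≈ (0.166667/3) × 14.523279 = 0.806849
Exact value: 0.806845
Error: 0.000003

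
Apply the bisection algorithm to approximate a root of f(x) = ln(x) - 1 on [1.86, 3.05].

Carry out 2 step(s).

f(x) = ln(x) - 1
Initial interval: [1.86, 3.05]

Iteration 1:
  c_1 = (1.860000 + 3.050000)/2 = 2.455000
  f(c_1) = f(2.455000) = -0.101873
  f(a) × f(c) ≥ 0, new interval: [2.455000, 3.050000]
Iteration 2:
  c_2 = (2.455000 + 3.050000)/2 = 2.752500
  f(c_2) = f(2.752500) = 0.012510
  f(a) × f(c) < 0, new interval: [2.455000, 2.752500]

After 2 iteration(s), the approximation is c_2 = 2.752500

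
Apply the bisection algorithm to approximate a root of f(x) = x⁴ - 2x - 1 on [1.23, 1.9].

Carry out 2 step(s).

f(x) = x⁴ - 2x - 1
Initial interval: [1.23, 1.9]

Iteration 1:
  c_1 = (1.230000 + 1.900000)/2 = 1.565000
  f(c_1) = f(1.565000) = 1.868703
  f(a) × f(c) < 0, new interval: [1.230000, 1.565000]
Iteration 2:
  c_2 = (1.230000 + 1.565000)/2 = 1.397500
  f(c_2) = f(1.397500) = 0.019233
  f(a) × f(c) < 0, new interval: [1.230000, 1.397500]

After 2 iteration(s), the approximation is c_2 = 1.397500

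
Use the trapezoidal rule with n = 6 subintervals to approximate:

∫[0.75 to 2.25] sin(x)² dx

f(x) = sin(x)²
a = 0.75, b = 2.25, n = 6
h = (b - a)/n = 0.250000

Trapezoidal rule: (h/2)[f(x₀) + 2f(x₁) + 2f(x₂) + ... + f(xₙ)]

x_0 = 0.7500, f(x_0) = 0.464631, coefficient = 1
x_1 = 1.0000, f(x_1) = 0.708073, coefficient = 2
x_2 = 1.2500, f(x_2) = 0.900572, coefficient = 2
x_3 = 1.5000, f(x_3) = 0.994996, coefficient = 2
x_4 = 1.7500, f(x_4) = 0.968228, coefficient = 2
x_5 = 2.0000, f(x_5) = 0.826822, coefficient = 2
x_6 = 2.2500, f(x_6) = 0.605398, coefficient = 1

I ≈ (0.250000/2) × 9.867413 = 1.233427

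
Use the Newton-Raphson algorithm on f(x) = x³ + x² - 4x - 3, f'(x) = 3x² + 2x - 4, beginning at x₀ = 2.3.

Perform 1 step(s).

f(x) = x³ + x² - 4x - 3
f'(x) = 3x² + 2x - 4
x₀ = 2.3

Newton-Raphson formula: x_{n+1} = x_n - f(x_n)/f'(x_n)

Iteration 1:
  f(2.300000) = 5.257000
  f'(2.300000) = 16.470000
  x_1 = 2.300000 - 5.257000/16.470000 = 1.980814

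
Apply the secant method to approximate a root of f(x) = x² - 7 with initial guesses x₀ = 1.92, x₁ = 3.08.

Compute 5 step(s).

f(x) = x² - 7
x₀ = 1.92, x₁ = 3.08

Secant formula: x_{n+1} = x_n - f(x_n)(x_n - x_{n-1})/(f(x_n) - f(x_{n-1}))

Iteration 1:
  f(1.920000) = -3.313600
  f(3.080000) = 2.486400
  x_2 = 3.080000 - 2.486400×(3.080000 - 1.920000)/(2.486400 - (-3.313600))
       = 2.582720
Iteration 2:
  f(3.080000) = 2.486400
  f(2.582720) = -0.329557
  x_3 = 2.582720 - (-0.329557)×(2.582720 - 3.080000)/(-0.329557 - 2.486400)
       = 2.640918
Iteration 3:
  f(2.582720) = -0.329557
  f(2.640918) = -0.025554
  x_4 = 2.640918 - (-0.025554)×(2.640918 - 2.582720)/(-0.025554 - (-0.329557))
       = 2.645810
Iteration 4:
  f(2.640918) = -0.025554
  f(2.645810) = 0.000309
  x_5 = 2.645810 - 0.000309×(2.645810 - 2.640918)/(0.000309 - (-0.025554))
       = 2.645751
Iteration 5:
  f(2.645810) = 0.000309
  f(2.645751) = 0.000000
  x_6 = 2.645751 - 0.000000×(2.645751 - 2.645810)/(0.000000 - 0.000309)
       = 2.645751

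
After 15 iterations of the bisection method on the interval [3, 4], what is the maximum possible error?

Bisection error bound: |error| ≤ (b-a)/2^n
|error| ≤ (4 - 3)/2^15 = 1/2^15
|error| ≤ 0.0000305176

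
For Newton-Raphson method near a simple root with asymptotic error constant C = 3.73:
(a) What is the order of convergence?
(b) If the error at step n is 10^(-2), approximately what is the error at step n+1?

(a) Newton-Raphson has quadratic (order 2) convergence near simple roots.
    This means |e_{n+1}| ≈ C|e_n|².

(b) With |e_n| = 10^(-2) and C = 3.73:
    |e_{n+1}| ≈ 3.73 × (10^(-2))² = 3.73 × 10^(-4)

(a) 2 (quadratic); (b) |e_{n+1}| ≈ 3.730e-04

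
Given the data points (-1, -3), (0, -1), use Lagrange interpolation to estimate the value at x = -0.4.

Lagrange interpolation formula:
P(x) = Σ yᵢ × Lᵢ(x)
where Lᵢ(x) = Π_{j≠i} (x - xⱼ)/(xᵢ - xⱼ)

L_0(-0.4) = (-0.4 - 0)/(-1 - 0) = 0.400000
L_1(-0.4) = (-0.4 - (-1))/(0 - (-1)) = 0.600000

P(-0.4) = (-3)×L_0(-0.4) + (-1)×L_1(-0.4)
P(-0.4) = -1.800000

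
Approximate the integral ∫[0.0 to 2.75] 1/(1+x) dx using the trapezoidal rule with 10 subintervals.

f(x) = 1/(1+x)
a = 0.0, b = 2.75, n = 10
h = (b - a)/n = 0.275000

Trapezoidal rule: (h/2)[f(x₀) + 2f(x₁) + 2f(x₂) + ... + f(xₙ)]

x_0 = 0.0000, f(x_0) = 1.000000, coefficient = 1
x_1 = 0.2750, f(x_1) = 0.784314, coefficient = 2
x_2 = 0.5500, f(x_2) = 0.645161, coefficient = 2
x_3 = 0.8250, f(x_3) = 0.547945, coefficient = 2
x_4 = 1.1000, f(x_4) = 0.476190, coefficient = 2
x_5 = 1.3750, f(x_5) = 0.421053, coefficient = 2
x_6 = 1.6500, f(x_6) = 0.377358, coefficient = 2
x_7 = 1.9250, f(x_7) = 0.341880, coefficient = 2
x_8 = 2.2000, f(x_8) = 0.312500, coefficient = 2
x_9 = 2.4750, f(x_9) = 0.287770, coefficient = 2
x_10 = 2.7500, f(x_10) = 0.266667, coefficient = 1

I ≈ (0.275000/2) × 9.655011 = 1.327564
Exact value: 1.321756
Error: 0.005808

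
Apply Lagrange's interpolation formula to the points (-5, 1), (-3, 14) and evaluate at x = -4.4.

Lagrange interpolation formula:
P(x) = Σ yᵢ × Lᵢ(x)
where Lᵢ(x) = Π_{j≠i} (x - xⱼ)/(xᵢ - xⱼ)

L_0(-4.4) = (-4.4 - (-3))/(-5 - (-3)) = 0.700000
L_1(-4.4) = (-4.4 - (-5))/(-3 - (-5)) = 0.300000

P(-4.4) = 1×L_0(-4.4) + 14×L_1(-4.4)
P(-4.4) = 4.900000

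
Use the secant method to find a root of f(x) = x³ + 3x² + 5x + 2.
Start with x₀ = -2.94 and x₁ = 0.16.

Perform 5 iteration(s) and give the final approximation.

f(x) = x³ + 3x² + 5x + 2
x₀ = -2.94, x₁ = 0.16

Secant formula: x_{n+1} = x_n - f(x_n)(x_n - x_{n-1})/(f(x_n) - f(x_{n-1}))

Iteration 1:
  f(-2.940000) = -12.181384
  f(0.160000) = 2.880896
  x_2 = 0.160000 - 2.880896×(0.160000 - (-2.940000))/(2.880896 - (-12.181384))
       = -0.432923
Iteration 2:
  f(0.160000) = 2.880896
  f(-0.432923) = 0.316511
  x_3 = -0.432923 - 0.316511×(-0.432923 - 0.160000)/(0.316511 - 2.880896)
       = -0.506105
Iteration 3:
  f(-0.432923) = 0.316511
  f(-0.506105) = 0.108266
  x_4 = -0.506105 - 0.108266×(-0.506105 - (-0.432923))/(0.108266 - 0.316511)
       = -0.544152
Iteration 4:
  f(-0.506105) = 0.108266
  f(-0.544152) = 0.006419
  x_5 = -0.544152 - 0.006419×(-0.544152 - (-0.506105))/(0.006419 - 0.108266)
       = -0.546550
Iteration 5:
  f(-0.544152) = 0.006419
  f(-0.546550) = 0.000136
  x_6 = -0.546550 - 0.000136×(-0.546550 - (-0.544152))/(0.000136 - 0.006419)
       = -0.546602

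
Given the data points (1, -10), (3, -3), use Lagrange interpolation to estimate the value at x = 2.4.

Lagrange interpolation formula:
P(x) = Σ yᵢ × Lᵢ(x)
where Lᵢ(x) = Π_{j≠i} (x - xⱼ)/(xᵢ - xⱼ)

L_0(2.4) = (2.4 - 3)/(1 - 3) = 0.300000
L_1(2.4) = (2.4 - 1)/(3 - 1) = 0.700000

P(2.4) = (-10)×L_0(2.4) + (-3)×L_1(2.4)
P(2.4) = -5.100000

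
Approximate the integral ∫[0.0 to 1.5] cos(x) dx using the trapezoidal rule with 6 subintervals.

f(x) = cos(x)
a = 0.0, b = 1.5, n = 6
h = (b - a)/n = 0.250000

Trapezoidal rule: (h/2)[f(x₀) + 2f(x₁) + 2f(x₂) + ... + f(xₙ)]

x_0 = 0.0000, f(x_0) = 1.000000, coefficient = 1
x_1 = 0.2500, f(x_1) = 0.968912, coefficient = 2
x_2 = 0.5000, f(x_2) = 0.877583, coefficient = 2
x_3 = 0.7500, f(x_3) = 0.731689, coefficient = 2
x_4 = 1.0000, f(x_4) = 0.540302, coefficient = 2
x_5 = 1.2500, f(x_5) = 0.315322, coefficient = 2
x_6 = 1.5000, f(x_6) = 0.070737, coefficient = 1

I ≈ (0.250000/2) × 7.938354 = 0.992294
Exact value: 0.997495
Error: 0.005201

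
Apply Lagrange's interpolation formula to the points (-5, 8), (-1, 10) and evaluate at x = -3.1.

Lagrange interpolation formula:
P(x) = Σ yᵢ × Lᵢ(x)
where Lᵢ(x) = Π_{j≠i} (x - xⱼ)/(xᵢ - xⱼ)

L_0(-3.1) = (-3.1 - (-1))/(-5 - (-1)) = 0.525000
L_1(-3.1) = (-3.1 - (-5))/(-1 - (-5)) = 0.475000

P(-3.1) = 8×L_0(-3.1) + 10×L_1(-3.1)
P(-3.1) = 8.950000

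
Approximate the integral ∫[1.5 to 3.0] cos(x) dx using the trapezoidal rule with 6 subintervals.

f(x) = cos(x)
a = 1.5, b = 3.0, n = 6
h = (b - a)/n = 0.250000

Trapezoidal rule: (h/2)[f(x₀) + 2f(x₁) + 2f(x₂) + ... + f(xₙ)]

x_0 = 1.5000, f(x_0) = 0.070737, coefficient = 1
x_1 = 1.7500, f(x_1) = -0.178246, coefficient = 2
x_2 = 2.0000, f(x_2) = -0.416147, coefficient = 2
x_3 = 2.2500, f(x_3) = -0.628174, coefficient = 2
x_4 = 2.5000, f(x_4) = -0.801144, coefficient = 2
x_5 = 2.7500, f(x_5) = -0.924302, coefficient = 2
x_6 = 3.0000, f(x_6) = -0.989992, coefficient = 1

I ≈ (0.250000/2) × -6.815280 = -0.851910
Exact value: -0.856375
Error: 0.004465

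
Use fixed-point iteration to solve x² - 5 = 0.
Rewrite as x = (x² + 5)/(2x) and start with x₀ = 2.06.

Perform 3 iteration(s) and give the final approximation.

Equation: x² - 5 = 0
Fixed-point form: x = (x² + 5)/(2x)
x₀ = 2.06

x_1 = g(2.060000) = 2.243592
x_2 = g(2.243592) = 2.236081
x_3 = g(2.236081) = 2.236068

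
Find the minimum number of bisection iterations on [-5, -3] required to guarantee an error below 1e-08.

We need (b-a)/2^n ≤ 1e-08
(-3 - (-5))/2^n ≤ 1e-08
2/2^n ≤ 1e-08
2^n ≥ 200000000
n ≥ log₂(200000000) = 27.58
n ≥ 28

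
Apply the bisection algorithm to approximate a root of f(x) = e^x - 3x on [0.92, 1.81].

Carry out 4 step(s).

f(x) = e^x - 3x
Initial interval: [0.92, 1.81]

Iteration 1:
  c_1 = (0.920000 + 1.810000)/2 = 1.365000
  f(c_1) = f(1.365000) = -0.179277
  f(a) × f(c) ≥ 0, new interval: [1.365000, 1.810000]
Iteration 2:
  c_2 = (1.365000 + 1.810000)/2 = 1.587500
  f(c_2) = f(1.587500) = 0.129005
  f(a) × f(c) < 0, new interval: [1.365000, 1.587500]
Iteration 3:
  c_3 = (1.365000 + 1.587500)/2 = 1.476250
  f(c_3) = f(1.476250) = -0.052247
  f(a) × f(c) ≥ 0, new interval: [1.476250, 1.587500]
Iteration 4:
  c_4 = (1.476250 + 1.587500)/2 = 1.531875
  f(c_4) = f(1.531875) = 0.031219
  f(a) × f(c) < 0, new interval: [1.476250, 1.531875]

After 4 iteration(s), the approximation is c_4 = 1.531875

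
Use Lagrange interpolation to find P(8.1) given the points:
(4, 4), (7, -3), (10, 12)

Lagrange interpolation formula:
P(x) = Σ yᵢ × Lᵢ(x)
where Lᵢ(x) = Π_{j≠i} (x - xⱼ)/(xᵢ - xⱼ)

L_0(8.1) = (8.1 - 7)/(4 - 7) × (8.1 - 10)/(4 - 10) = -0.116111
L_1(8.1) = (8.1 - 4)/(7 - 4) × (8.1 - 10)/(7 - 10) = 0.865556
L_2(8.1) = (8.1 - 4)/(10 - 4) × (8.1 - 7)/(10 - 7) = 0.250556

P(8.1) = 4×L_0(8.1) + (-3)×L_1(8.1) + 12×L_2(8.1)
P(8.1) = -0.054444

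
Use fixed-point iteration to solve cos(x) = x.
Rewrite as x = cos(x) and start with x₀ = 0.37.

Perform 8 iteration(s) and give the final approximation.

Equation: cos(x) = x
Fixed-point form: x = cos(x)
x₀ = 0.37

x_1 = g(0.370000) = 0.932327
x_2 = g(0.932327) = 0.595967
x_3 = g(0.595967) = 0.827606
x_4 = g(0.827606) = 0.676640
x_5 = g(0.676640) = 0.779681
x_6 = g(0.779681) = 0.711138
x_7 = g(0.711138) = 0.757620
x_8 = g(0.757620) = 0.726474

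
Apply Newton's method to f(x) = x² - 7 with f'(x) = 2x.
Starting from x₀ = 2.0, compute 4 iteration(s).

f(x) = x² - 7
f'(x) = 2x
x₀ = 2.0

Newton-Raphson formula: x_{n+1} = x_n - f(x_n)/f'(x_n)

Iteration 1:
  f(2.000000) = -3.000000
  f'(2.000000) = 4.000000
  x_1 = 2.000000 - (-3.000000)/4.000000 = 2.750000
Iteration 2:
  f(2.750000) = 0.562500
  f'(2.750000) = 5.500000
  x_2 = 2.750000 - 0.562500/5.500000 = 2.647727
Iteration 3:
  f(2.647727) = 0.010460
  f'(2.647727) = 5.295455
  x_3 = 2.647727 - 0.010460/5.295455 = 2.645752
Iteration 4:
  f(2.645752) = 0.000004
  f'(2.645752) = 5.291504
  x_4 = 2.645752 - 0.000004/5.291504 = 2.645751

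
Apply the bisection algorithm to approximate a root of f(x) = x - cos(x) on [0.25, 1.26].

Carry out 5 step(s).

f(x) = x - cos(x)
Initial interval: [0.25, 1.26]

Iteration 1:
  c_1 = (0.250000 + 1.260000)/2 = 0.755000
  f(c_1) = f(0.755000) = 0.026728
  f(a) × f(c) < 0, new interval: [0.250000, 0.755000]
Iteration 2:
  c_2 = (0.250000 + 0.755000)/2 = 0.502500
  f(c_2) = f(0.502500) = -0.373881
  f(a) × f(c) ≥ 0, new interval: [0.502500, 0.755000]
Iteration 3:
  c_3 = (0.502500 + 0.755000)/2 = 0.628750
  f(c_3) = f(0.628750) = -0.180013
  f(a) × f(c) ≥ 0, new interval: [0.628750, 0.755000]
Iteration 4:
  c_4 = (0.628750 + 0.755000)/2 = 0.691875
  f(c_4) = f(0.691875) = -0.078176
  f(a) × f(c) ≥ 0, new interval: [0.691875, 0.755000]
Iteration 5:
  c_5 = (0.691875 + 0.755000)/2 = 0.723437
  f(c_5) = f(0.723437) = -0.026097
  f(a) × f(c) ≥ 0, new interval: [0.723437, 0.755000]

After 5 iteration(s), the approximation is c_5 = 0.723437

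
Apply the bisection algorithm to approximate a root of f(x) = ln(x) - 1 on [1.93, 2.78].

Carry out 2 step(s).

f(x) = ln(x) - 1
Initial interval: [1.93, 2.78]

Iteration 1:
  c_1 = (1.930000 + 2.780000)/2 = 2.355000
  f(c_1) = f(2.355000) = -0.143459
  f(a) × f(c) ≥ 0, new interval: [2.355000, 2.780000]
Iteration 2:
  c_2 = (2.355000 + 2.780000)/2 = 2.567500
  f(c_2) = f(2.567500) = -0.057067
  f(a) × f(c) ≥ 0, new interval: [2.567500, 2.780000]

After 2 iteration(s), the approximation is c_2 = 2.567500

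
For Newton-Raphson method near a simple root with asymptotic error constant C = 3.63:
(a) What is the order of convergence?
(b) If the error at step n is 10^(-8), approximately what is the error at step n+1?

(a) Newton-Raphson has quadratic (order 2) convergence near simple roots.
    This means |e_{n+1}| ≈ C|e_n|².

(b) With |e_n| = 10^(-8) and C = 3.63:
    |e_{n+1}| ≈ 3.63 × (10^(-8))² = 3.63 × 10^(-16)

(a) 2 (quadratic); (b) |e_{n+1}| ≈ 3.630e-16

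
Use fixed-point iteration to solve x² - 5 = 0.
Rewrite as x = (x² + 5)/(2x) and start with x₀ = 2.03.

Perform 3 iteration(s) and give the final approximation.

Equation: x² - 5 = 0
Fixed-point form: x = (x² + 5)/(2x)
x₀ = 2.03

x_1 = g(2.030000) = 2.246527
x_2 = g(2.246527) = 2.236092
x_3 = g(2.236092) = 2.236068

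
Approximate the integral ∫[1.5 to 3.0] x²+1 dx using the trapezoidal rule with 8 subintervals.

f(x) = x²+1
a = 1.5, b = 3.0, n = 8
h = (b - a)/n = 0.187500

Trapezoidal rule: (h/2)[f(x₀) + 2f(x₁) + 2f(x₂) + ... + f(xₙ)]

x_0 = 1.5000, f(x_0) = 3.250000, coefficient = 1
x_1 = 1.6875, f(x_1) = 3.847656, coefficient = 2
x_2 = 1.8750, f(x_2) = 4.515625, coefficient = 2
x_3 = 2.0625, f(x_3) = 5.253906, coefficient = 2
x_4 = 2.2500, f(x_4) = 6.062500, coefficient = 2
x_5 = 2.4375, f(x_5) = 6.941406, coefficient = 2
x_6 = 2.6250, f(x_6) = 7.890625, coefficient = 2
x_7 = 2.8125, f(x_7) = 8.910156, coefficient = 2
x_8 = 3.0000, f(x_8) = 10.000000, coefficient = 1

I ≈ (0.187500/2) × 100.093750 = 9.383789
Exact value: 9.375000
Error: 0.008789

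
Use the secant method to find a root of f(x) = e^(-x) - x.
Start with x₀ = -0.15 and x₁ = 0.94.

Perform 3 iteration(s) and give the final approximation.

f(x) = e^(-x) - x
x₀ = -0.15, x₁ = 0.94

Secant formula: x_{n+1} = x_n - f(x_n)(x_n - x_{n-1})/(f(x_n) - f(x_{n-1}))

Iteration 1:
  f(-0.150000) = 1.311834
  f(0.940000) = -0.549372
  x_2 = 0.940000 - (-0.549372)×(0.940000 - (-0.150000))/(-0.549372 - 1.311834)
       = 0.618265
Iteration 2:
  f(0.940000) = -0.549372
  f(0.618265) = -0.079386
  x_3 = 0.618265 - (-0.079386)×(0.618265 - 0.940000)/(-0.079386 - (-0.549372))
       = 0.563920
Iteration 3:
  f(0.618265) = -0.079386
  f(0.563920) = 0.005054
  x_4 = 0.563920 - 0.005054×(0.563920 - 0.618265)/(0.005054 - (-0.079386))
       = 0.567173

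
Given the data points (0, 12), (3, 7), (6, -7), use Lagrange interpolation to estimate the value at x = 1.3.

Lagrange interpolation formula:
P(x) = Σ yᵢ × Lᵢ(x)
where Lᵢ(x) = Π_{j≠i} (x - xⱼ)/(xᵢ - xⱼ)

L_0(1.3) = (1.3 - 3)/(0 - 3) × (1.3 - 6)/(0 - 6) = 0.443889
L_1(1.3) = (1.3 - 0)/(3 - 0) × (1.3 - 6)/(3 - 6) = 0.678889
L_2(1.3) = (1.3 - 0)/(6 - 0) × (1.3 - 3)/(6 - 3) = -0.122778

P(1.3) = 12×L_0(1.3) + 7×L_1(1.3) + (-7)×L_2(1.3)
P(1.3) = 10.938333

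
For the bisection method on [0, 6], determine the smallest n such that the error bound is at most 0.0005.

We need (b-a)/2^n ≤ 0.0005
(6 - 0)/2^n ≤ 0.0005
6/2^n ≤ 0.0005
2^n ≥ 12000
n ≥ log₂(12000) = 13.55
n ≥ 14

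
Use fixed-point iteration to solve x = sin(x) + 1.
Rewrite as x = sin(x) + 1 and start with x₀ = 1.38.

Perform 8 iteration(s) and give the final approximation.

Equation: x = sin(x) + 1
Fixed-point form: x = sin(x) + 1
x₀ = 1.38

x_1 = g(1.380000) = 1.981854
x_2 = g(1.981854) = 1.916699
x_3 = g(1.916699) = 1.940770
x_4 = g(1.940770) = 1.932337
x_5 = g(1.932337) = 1.935353
x_6 = g(1.935353) = 1.934282
x_7 = g(1.934282) = 1.934663
x_8 = g(1.934663) = 1.934528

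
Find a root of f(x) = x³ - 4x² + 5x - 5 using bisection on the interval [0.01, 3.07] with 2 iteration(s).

f(x) = x³ - 4x² + 5x - 5
Initial interval: [0.01, 3.07]

Iteration 1:
  c_1 = (0.010000 + 3.070000)/2 = 1.540000
  f(c_1) = f(1.540000) = -3.134136
  f(a) × f(c) ≥ 0, new interval: [1.540000, 3.070000]
Iteration 2:
  c_2 = (1.540000 + 3.070000)/2 = 2.305000
  f(c_2) = f(2.305000) = -2.480577
  f(a) × f(c) ≥ 0, new interval: [2.305000, 3.070000]

After 2 iteration(s), the approximation is c_2 = 2.305000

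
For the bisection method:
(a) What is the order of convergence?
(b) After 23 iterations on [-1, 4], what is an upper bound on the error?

(a) Bisection has linear (order 1) convergence; the error is halved each step.

(b) Error bound = (b-a)/2^n = (4 - (-1))/2^{23}
    = 5/2^{23}

(a) 1 (linear); (b) error ≤ 5.96e-07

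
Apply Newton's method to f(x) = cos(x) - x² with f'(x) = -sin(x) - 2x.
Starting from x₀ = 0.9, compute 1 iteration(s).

f(x) = cos(x) - x²
f'(x) = -sin(x) - 2x
x₀ = 0.9

Newton-Raphson formula: x_{n+1} = x_n - f(x_n)/f'(x_n)

Iteration 1:
  f(0.900000) = -0.188390
  f'(0.900000) = -2.583327
  x_1 = 0.900000 - (-0.188390)/(-2.583327) = 0.827075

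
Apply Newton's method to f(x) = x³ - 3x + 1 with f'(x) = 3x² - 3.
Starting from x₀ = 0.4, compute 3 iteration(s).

f(x) = x³ - 3x + 1
f'(x) = 3x² - 3
x₀ = 0.4

Newton-Raphson formula: x_{n+1} = x_n - f(x_n)/f'(x_n)

Iteration 1:
  f(0.400000) = -0.136000
  f'(0.400000) = -2.520000
  x_1 = 0.400000 - (-0.136000)/(-2.520000) = 0.346032
Iteration 2:
  f(0.346032) = 0.003338
  f'(0.346032) = -2.640786
  x_2 = 0.346032 - 0.003338/(-2.640786) = 0.347296
Iteration 3:
  f(0.347296) = 0.000002
  f'(0.347296) = -2.638157
  x_3 = 0.347296 - 0.000002/(-2.638157) = 0.347296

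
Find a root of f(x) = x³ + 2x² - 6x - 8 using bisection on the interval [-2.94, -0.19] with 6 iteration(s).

f(x) = x³ + 2x² - 6x - 8
Initial interval: [-2.94, -0.19]

Iteration 1:
  c_1 = (-2.940000 + (-0.190000))/2 = -1.565000
  f(c_1) = f(-1.565000) = 2.455413
  f(a) × f(c) ≥ 0, new interval: [-1.565000, -0.190000]
Iteration 2:
  c_2 = (-1.565000 + (-0.190000))/2 = -0.877500
  f(c_2) = f(-0.877500) = -1.870668
  f(a) × f(c) < 0, new interval: [-1.565000, -0.877500]
Iteration 3:
  c_3 = (-1.565000 + (-0.877500))/2 = -1.221250
  f(c_3) = f(-1.221250) = 0.488968
  f(a) × f(c) ≥ 0, new interval: [-1.221250, -0.877500]
Iteration 4:
  c_4 = (-1.221250 + (-0.877500))/2 = -1.049375
  f(c_4) = f(-1.049375) = -0.656933
  f(a) × f(c) < 0, new interval: [-1.221250, -1.049375]
Iteration 5:
  c_5 = (-1.221250 + (-1.049375))/2 = -1.135312
  f(c_5) = f(-1.135312) = -0.073599
  f(a) × f(c) < 0, new interval: [-1.221250, -1.135312]
Iteration 6:
  c_6 = (-1.221250 + (-1.135312))/2 = -1.178281
  f(c_6) = f(-1.178281) = 0.210518
  f(a) × f(c) ≥ 0, new interval: [-1.178281, -1.135312]

After 6 iteration(s), the approximation is c_6 = -1.178281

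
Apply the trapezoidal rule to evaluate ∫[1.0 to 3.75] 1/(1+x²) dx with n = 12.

f(x) = 1/(1+x²)
a = 1.0, b = 3.75, n = 12
h = (b - a)/n = 0.229167

Trapezoidal rule: (h/2)[f(x₀) + 2f(x₁) + 2f(x₂) + ... + f(xₙ)]

x_0 = 1.0000, f(x_0) = 0.500000, coefficient = 1
x_1 = 1.2292, f(x_1) = 0.398271, coefficient = 2
x_2 = 1.4583, f(x_2) = 0.319822, coefficient = 2
x_3 = 1.6875, f(x_3) = 0.259898, coefficient = 2
x_4 = 1.9167, f(x_4) = 0.213967, coefficient = 2
x_5 = 2.1458, f(x_5) = 0.178425, coefficient = 2
x_6 = 2.3750, f(x_6) = 0.150588, coefficient = 2
x_7 = 2.6042, f(x_7) = 0.128507, coefficient = 2
x_8 = 2.8333, f(x_8) = 0.110769, coefficient = 2
x_9 = 3.0625, f(x_9) = 0.096349, coefficient = 2
x_10 = 3.2917, f(x_10) = 0.084495, coefficient = 2
x_11 = 3.5208, f(x_11) = 0.074648, coefficient = 2
x_12 = 3.7500, f(x_12) = 0.066390, coefficient = 1

I ≈ (0.229167/2) × 4.597871 = 0.526839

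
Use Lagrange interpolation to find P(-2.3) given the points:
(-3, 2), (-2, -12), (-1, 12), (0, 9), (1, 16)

Lagrange interpolation formula:
P(x) = Σ yᵢ × Lᵢ(x)
where Lᵢ(x) = Π_{j≠i} (x - xⱼ)/(xᵢ - xⱼ)

L_0(-2.3) = (-2.3 - (-2))/(-3 - (-2)) × (-2.3 - (-1))/(-3 - (-1)) × (-2.3 - 0)/(-3 - 0) × (-2.3 - 1)/(-3 - 1) = 0.123337
L_1(-2.3) = (-2.3 - (-3))/(-2 - (-3)) × (-2.3 - (-1))/(-2 - (-1)) × (-2.3 - 0)/(-2 - 0) × (-2.3 - 1)/(-2 - 1) = 1.151150
L_2(-2.3) = (-2.3 - (-3))/(-1 - (-3)) × (-2.3 - (-2))/(-1 - (-2)) × (-2.3 - 0)/(-1 - 0) × (-2.3 - 1)/(-1 - 1) = -0.398475
L_3(-2.3) = (-2.3 - (-3))/(0 - (-3)) × (-2.3 - (-2))/(0 - (-2)) × (-2.3 - (-1))/(0 - (-1)) × (-2.3 - 1)/(0 - 1) = 0.150150
L_4(-2.3) = (-2.3 - (-3))/(1 - (-3)) × (-2.3 - (-2))/(1 - (-2)) × (-2.3 - (-1))/(1 - (-1)) × (-2.3 - 0)/(1 - 0) = -0.026162

P(-2.3) = 2×L_0(-2.3) + (-12)×L_1(-2.3) + 12×L_2(-2.3) + 9×L_3(-2.3) + 16×L_4(-2.3)
P(-2.3) = -17.416075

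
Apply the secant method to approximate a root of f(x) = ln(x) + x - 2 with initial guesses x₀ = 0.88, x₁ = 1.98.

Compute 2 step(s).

f(x) = ln(x) + x - 2
x₀ = 0.88, x₁ = 1.98

Secant formula: x_{n+1} = x_n - f(x_n)(x_n - x_{n-1})/(f(x_n) - f(x_{n-1}))

Iteration 1:
  f(0.880000) = -1.247833
  f(1.980000) = 0.663097
  x_2 = 1.980000 - 0.663097×(1.980000 - 0.880000)/(0.663097 - (-1.247833))
       = 1.598298
Iteration 2:
  f(1.980000) = 0.663097
  f(1.598298) = 0.067237
  x_3 = 1.598298 - 0.067237×(1.598298 - 1.980000)/(0.067237 - 0.663097)
       = 1.555226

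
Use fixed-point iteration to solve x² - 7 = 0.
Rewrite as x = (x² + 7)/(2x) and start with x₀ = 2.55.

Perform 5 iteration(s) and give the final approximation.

Equation: x² - 7 = 0
Fixed-point form: x = (x² + 7)/(2x)
x₀ = 2.55

x_1 = g(2.550000) = 2.647549
x_2 = g(2.647549) = 2.645752
x_3 = g(2.645752) = 2.645751
x_4 = g(2.645751) = 2.645751
x_5 = g(2.645751) = 2.645751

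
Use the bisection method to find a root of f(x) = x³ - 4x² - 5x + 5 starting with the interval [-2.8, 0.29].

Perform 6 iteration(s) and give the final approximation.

f(x) = x³ - 4x² - 5x + 5
Initial interval: [-2.8, 0.29]

Iteration 1:
  c_1 = (-2.800000 + 0.290000)/2 = -1.255000
  f(c_1) = f(-1.255000) = 2.998244
  f(a) × f(c) < 0, new interval: [-2.800000, -1.255000]
Iteration 2:
  c_2 = (-2.800000 + (-1.255000))/2 = -2.027500
  f(c_2) = f(-2.027500) = -9.640083
  f(a) × f(c) ≥ 0, new interval: [-2.027500, -1.255000]
Iteration 3:
  c_3 = (-2.027500 + (-1.255000))/2 = -1.641250
  f(c_3) = f(-1.641250) = -1.989594
  f(a) × f(c) ≥ 0, new interval: [-1.641250, -1.255000]
Iteration 4:
  c_4 = (-1.641250 + (-1.255000))/2 = -1.448125
  f(c_4) = f(-1.448125) = 0.815547
  f(a) × f(c) < 0, new interval: [-1.641250, -1.448125]
Iteration 5:
  c_5 = (-1.641250 + (-1.448125))/2 = -1.544687
  f(c_5) = f(-1.544687) = -0.506517
  f(a) × f(c) ≥ 0, new interval: [-1.544687, -1.448125]
Iteration 6:
  c_6 = (-1.544687 + (-1.448125))/2 = -1.496406
  f(c_6) = f(-1.496406) = 0.174304
  f(a) × f(c) < 0, new interval: [-1.544687, -1.496406]

After 6 iteration(s), the approximation is c_6 = -1.496406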